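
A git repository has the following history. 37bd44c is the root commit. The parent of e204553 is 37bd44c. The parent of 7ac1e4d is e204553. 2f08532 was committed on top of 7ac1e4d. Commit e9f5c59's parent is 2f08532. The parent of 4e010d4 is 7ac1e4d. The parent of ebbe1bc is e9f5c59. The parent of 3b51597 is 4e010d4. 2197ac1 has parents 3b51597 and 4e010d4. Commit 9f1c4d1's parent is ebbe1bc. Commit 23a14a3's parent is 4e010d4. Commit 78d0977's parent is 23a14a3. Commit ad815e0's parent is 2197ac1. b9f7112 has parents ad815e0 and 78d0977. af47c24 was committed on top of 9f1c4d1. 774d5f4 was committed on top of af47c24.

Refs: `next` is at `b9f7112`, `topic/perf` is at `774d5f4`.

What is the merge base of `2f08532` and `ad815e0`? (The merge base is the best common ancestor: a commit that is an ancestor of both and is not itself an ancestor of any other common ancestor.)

7ac1e4d

Ancestors of 2f08532: {2f08532, 37bd44c, 7ac1e4d, e204553}.
Ancestors of ad815e0: {2197ac1, 37bd44c, 3b51597, 4e010d4, 7ac1e4d, ad815e0, e204553}.
Common ancestors: {37bd44c, 7ac1e4d, e204553}.
Among these, 7ac1e4d is not an ancestor of any other common ancestor — it is the merge base.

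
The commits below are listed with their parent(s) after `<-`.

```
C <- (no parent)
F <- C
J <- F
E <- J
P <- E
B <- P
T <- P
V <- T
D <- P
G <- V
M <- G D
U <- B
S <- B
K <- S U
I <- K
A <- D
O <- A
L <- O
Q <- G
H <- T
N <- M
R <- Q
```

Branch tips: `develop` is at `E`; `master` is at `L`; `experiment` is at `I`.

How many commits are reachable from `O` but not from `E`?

4

Reachable from O: {A, C, D, E, F, J, O, P}.
Reachable from E: {C, E, F, J}.
In O's history but not E's: {A, D, O, P} — 4 commits.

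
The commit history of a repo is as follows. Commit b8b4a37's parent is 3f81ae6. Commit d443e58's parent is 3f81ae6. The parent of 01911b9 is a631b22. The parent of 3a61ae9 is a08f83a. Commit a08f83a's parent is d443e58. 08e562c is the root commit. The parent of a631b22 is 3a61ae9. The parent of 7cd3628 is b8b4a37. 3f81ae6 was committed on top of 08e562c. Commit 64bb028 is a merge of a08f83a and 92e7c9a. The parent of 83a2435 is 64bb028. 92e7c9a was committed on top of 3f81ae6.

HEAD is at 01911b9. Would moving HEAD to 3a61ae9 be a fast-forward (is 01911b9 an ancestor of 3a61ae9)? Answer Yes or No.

A fast-forward from 01911b9 to 3a61ae9 is possible iff 01911b9 is an ancestor of 3a61ae9.
Ancestors of 3a61ae9: {08e562c, 3a61ae9, 3f81ae6, a08f83a, d443e58}.
01911b9 is not among them, so fast-forward is not possible.

No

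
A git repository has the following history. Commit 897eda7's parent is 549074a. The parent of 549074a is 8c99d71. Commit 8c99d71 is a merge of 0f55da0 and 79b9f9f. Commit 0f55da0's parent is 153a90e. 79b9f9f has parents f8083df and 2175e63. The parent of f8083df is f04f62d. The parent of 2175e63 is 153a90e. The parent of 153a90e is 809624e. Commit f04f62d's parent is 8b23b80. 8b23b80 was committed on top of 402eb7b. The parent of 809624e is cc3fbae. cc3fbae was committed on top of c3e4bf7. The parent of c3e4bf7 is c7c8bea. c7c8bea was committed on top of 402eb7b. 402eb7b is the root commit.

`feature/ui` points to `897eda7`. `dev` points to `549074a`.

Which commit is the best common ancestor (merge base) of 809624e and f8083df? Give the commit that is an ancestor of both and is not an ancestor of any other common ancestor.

Ancestors of 809624e: {402eb7b, 809624e, c3e4bf7, c7c8bea, cc3fbae}.
Ancestors of f8083df: {402eb7b, 8b23b80, f04f62d, f8083df}.
Common ancestors: {402eb7b}.
The only common ancestor is 402eb7b, so it is the merge base.

402eb7b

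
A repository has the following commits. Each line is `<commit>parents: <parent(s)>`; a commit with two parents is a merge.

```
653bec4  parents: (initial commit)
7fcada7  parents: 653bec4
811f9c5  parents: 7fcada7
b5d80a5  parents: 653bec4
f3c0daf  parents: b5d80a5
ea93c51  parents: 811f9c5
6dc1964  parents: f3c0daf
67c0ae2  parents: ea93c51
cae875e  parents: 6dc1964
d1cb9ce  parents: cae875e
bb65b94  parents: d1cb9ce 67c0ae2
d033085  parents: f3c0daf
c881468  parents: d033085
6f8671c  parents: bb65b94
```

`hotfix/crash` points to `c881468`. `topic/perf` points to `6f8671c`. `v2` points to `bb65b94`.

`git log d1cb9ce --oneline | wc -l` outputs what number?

6

Walking parent pointers from d1cb9ce: reachable set = {653bec4, 6dc1964, b5d80a5, cae875e, d1cb9ce, f3c0daf}.
That is 6 commits.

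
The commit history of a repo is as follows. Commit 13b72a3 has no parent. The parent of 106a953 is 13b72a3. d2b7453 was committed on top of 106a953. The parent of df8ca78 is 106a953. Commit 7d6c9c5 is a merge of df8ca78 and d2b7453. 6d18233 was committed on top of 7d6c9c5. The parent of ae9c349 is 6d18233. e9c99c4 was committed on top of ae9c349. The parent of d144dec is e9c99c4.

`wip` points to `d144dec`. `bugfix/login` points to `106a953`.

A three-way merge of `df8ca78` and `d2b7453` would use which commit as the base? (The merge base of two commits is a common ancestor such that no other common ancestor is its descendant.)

Ancestors of df8ca78: {106a953, 13b72a3, df8ca78}.
Ancestors of d2b7453: {106a953, 13b72a3, d2b7453}.
Common ancestors: {106a953, 13b72a3}.
Among these, 106a953 is not an ancestor of any other common ancestor — it is the merge base.

106a953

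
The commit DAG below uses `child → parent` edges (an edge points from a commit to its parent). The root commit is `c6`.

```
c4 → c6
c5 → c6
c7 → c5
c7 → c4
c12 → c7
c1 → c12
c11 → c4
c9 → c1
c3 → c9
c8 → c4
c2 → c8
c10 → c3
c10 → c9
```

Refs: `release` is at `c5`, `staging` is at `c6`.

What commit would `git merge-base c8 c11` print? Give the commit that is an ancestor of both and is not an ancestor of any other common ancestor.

c4

Ancestors of c8: {c4, c6, c8}.
Ancestors of c11: {c11, c4, c6}.
Common ancestors: {c4, c6}.
Among these, c4 is not an ancestor of any other common ancestor — it is the merge base.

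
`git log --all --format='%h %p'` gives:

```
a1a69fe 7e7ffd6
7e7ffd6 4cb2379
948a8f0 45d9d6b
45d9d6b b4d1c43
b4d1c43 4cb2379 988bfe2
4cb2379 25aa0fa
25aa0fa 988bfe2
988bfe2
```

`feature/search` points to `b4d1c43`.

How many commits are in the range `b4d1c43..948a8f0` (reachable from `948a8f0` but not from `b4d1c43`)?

2

Reachable from 948a8f0: {25aa0fa, 45d9d6b, 4cb2379, 948a8f0, 988bfe2, b4d1c43}.
Reachable from b4d1c43: {25aa0fa, 4cb2379, 988bfe2, b4d1c43}.
In 948a8f0's history but not b4d1c43's: {45d9d6b, 948a8f0} — 2 commits.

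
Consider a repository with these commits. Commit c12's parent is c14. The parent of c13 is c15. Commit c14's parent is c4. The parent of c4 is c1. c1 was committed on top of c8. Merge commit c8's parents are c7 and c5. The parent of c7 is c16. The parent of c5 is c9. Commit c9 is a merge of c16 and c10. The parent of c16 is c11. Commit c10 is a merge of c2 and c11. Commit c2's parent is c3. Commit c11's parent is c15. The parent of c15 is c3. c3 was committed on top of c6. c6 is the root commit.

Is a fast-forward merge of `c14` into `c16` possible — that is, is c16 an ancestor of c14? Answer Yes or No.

A fast-forward from c16 to c14 is possible iff c16 is an ancestor of c14.
Ancestors of c14: {c1, c10, c11, c14, c15, c16, c2, c3, c4, c5, c6, c7, c8, c9}.
c16 is among them, so fast-forward is possible.

Yes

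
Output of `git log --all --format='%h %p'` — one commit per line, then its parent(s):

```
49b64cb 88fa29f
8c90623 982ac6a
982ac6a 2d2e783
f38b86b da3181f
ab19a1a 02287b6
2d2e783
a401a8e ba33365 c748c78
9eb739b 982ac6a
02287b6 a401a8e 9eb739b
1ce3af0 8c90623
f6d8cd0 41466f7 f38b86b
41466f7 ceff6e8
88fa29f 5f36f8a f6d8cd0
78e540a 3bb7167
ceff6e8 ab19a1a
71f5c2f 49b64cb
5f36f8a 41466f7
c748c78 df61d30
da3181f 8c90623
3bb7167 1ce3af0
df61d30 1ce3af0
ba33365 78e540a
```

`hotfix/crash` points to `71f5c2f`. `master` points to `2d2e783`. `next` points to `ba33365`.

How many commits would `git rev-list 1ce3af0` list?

4

Walking parent pointers from 1ce3af0: reachable set = {1ce3af0, 2d2e783, 8c90623, 982ac6a}.
That is 4 commits.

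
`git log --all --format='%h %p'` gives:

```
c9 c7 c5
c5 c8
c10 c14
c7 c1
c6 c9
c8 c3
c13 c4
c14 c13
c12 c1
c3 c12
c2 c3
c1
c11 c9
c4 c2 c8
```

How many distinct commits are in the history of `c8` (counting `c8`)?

4

Walking parent pointers from c8: reachable set = {c1, c12, c3, c8}.
That is 4 commits.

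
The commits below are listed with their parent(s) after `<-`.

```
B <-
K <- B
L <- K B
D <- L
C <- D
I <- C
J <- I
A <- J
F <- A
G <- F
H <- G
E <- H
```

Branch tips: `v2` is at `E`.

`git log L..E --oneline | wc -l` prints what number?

9

Reachable from E: {A, B, C, D, E, F, G, H, I, J, K, L}.
Reachable from L: {B, K, L}.
In E's history but not L's: {A, C, D, E, F, G, H, I, J} — 9 commits.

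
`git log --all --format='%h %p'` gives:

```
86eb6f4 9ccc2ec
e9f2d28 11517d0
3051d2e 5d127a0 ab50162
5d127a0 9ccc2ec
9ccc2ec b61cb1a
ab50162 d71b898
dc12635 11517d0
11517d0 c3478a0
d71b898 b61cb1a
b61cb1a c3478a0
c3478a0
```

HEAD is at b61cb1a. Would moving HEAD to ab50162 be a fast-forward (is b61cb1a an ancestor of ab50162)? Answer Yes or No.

Yes

A fast-forward from b61cb1a to ab50162 is possible iff b61cb1a is an ancestor of ab50162.
Ancestors of ab50162: {ab50162, b61cb1a, c3478a0, d71b898}.
b61cb1a is among them, so fast-forward is possible.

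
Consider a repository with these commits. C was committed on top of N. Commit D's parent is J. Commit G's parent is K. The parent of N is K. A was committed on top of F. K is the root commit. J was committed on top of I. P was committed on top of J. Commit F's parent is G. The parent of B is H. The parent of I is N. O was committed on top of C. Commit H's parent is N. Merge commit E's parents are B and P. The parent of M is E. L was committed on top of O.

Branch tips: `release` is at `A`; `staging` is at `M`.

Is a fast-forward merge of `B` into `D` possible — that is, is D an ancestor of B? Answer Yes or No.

No

A fast-forward from D to B is possible iff D is an ancestor of B.
Ancestors of B: {B, H, K, N}.
D is not among them, so fast-forward is not possible.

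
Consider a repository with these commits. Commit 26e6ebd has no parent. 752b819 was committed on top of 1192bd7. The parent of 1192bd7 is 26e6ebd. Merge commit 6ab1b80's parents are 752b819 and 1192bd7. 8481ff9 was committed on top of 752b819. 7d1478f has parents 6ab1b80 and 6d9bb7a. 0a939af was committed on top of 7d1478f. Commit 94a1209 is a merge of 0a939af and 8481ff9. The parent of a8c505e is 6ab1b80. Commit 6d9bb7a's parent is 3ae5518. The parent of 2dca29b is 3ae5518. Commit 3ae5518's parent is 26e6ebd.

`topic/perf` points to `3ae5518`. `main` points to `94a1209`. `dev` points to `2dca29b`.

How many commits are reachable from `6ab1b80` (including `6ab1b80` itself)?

Walking parent pointers from 6ab1b80: reachable set = {1192bd7, 26e6ebd, 6ab1b80, 752b819}.
That is 4 commits.

4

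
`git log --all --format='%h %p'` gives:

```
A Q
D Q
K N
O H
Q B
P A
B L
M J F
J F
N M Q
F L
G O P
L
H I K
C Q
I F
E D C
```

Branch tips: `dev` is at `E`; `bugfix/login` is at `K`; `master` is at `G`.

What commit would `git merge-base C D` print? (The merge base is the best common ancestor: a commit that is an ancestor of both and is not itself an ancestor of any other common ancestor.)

Ancestors of C: {B, C, L, Q}.
Ancestors of D: {B, D, L, Q}.
Common ancestors: {B, L, Q}.
Among these, Q is not an ancestor of any other common ancestor — it is the merge base.

Q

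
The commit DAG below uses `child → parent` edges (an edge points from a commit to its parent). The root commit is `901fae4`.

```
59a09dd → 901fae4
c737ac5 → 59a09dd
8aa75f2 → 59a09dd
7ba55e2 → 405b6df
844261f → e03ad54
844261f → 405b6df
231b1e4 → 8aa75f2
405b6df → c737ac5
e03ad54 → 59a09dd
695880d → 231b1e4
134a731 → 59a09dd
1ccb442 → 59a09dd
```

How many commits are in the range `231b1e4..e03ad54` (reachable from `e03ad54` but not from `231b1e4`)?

1

Reachable from e03ad54: {59a09dd, 901fae4, e03ad54}.
Reachable from 231b1e4: {231b1e4, 59a09dd, 8aa75f2, 901fae4}.
In e03ad54's history but not 231b1e4's: {e03ad54} — 1 commit.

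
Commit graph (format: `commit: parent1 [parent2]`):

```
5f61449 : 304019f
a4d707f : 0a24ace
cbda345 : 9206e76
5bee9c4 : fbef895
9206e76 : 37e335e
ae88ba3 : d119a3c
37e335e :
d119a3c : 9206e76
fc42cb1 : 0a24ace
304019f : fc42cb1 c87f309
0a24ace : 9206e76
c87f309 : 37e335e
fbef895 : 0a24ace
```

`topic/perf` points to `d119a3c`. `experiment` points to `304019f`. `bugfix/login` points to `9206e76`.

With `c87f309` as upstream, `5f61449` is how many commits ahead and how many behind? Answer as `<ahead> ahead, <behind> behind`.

5 ahead, 0 behind

Reachable from 5f61449: {0a24ace, 304019f, 37e335e, 5f61449, 9206e76, c87f309, fc42cb1}.
Reachable from c87f309: {37e335e, c87f309}.
Only in 5f61449's history (ahead): {0a24ace, 304019f, 5f61449, 9206e76, fc42cb1} — 5.
Only in c87f309's history (behind): {} — 0.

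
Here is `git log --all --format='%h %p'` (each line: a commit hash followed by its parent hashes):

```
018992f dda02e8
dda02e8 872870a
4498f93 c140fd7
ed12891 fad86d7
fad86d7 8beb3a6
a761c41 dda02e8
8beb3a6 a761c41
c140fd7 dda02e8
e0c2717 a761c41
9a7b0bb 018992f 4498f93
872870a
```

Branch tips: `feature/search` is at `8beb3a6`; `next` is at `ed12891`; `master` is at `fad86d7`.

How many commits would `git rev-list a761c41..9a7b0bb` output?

Reachable from 9a7b0bb: {018992f, 4498f93, 872870a, 9a7b0bb, c140fd7, dda02e8}.
Reachable from a761c41: {872870a, a761c41, dda02e8}.
In 9a7b0bb's history but not a761c41's: {018992f, 4498f93, 9a7b0bb, c140fd7} — 4 commits.

4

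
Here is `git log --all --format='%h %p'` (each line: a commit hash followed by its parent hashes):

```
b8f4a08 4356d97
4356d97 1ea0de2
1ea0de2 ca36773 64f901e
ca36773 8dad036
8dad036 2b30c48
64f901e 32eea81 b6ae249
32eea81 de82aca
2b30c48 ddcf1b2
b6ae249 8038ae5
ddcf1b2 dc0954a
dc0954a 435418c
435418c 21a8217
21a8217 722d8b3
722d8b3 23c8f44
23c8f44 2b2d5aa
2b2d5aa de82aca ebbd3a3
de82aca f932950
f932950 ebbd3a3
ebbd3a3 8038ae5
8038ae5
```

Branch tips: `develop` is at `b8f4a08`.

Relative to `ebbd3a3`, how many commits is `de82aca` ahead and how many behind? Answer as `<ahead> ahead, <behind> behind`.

2 ahead, 0 behind

Reachable from de82aca: {8038ae5, de82aca, ebbd3a3, f932950}.
Reachable from ebbd3a3: {8038ae5, ebbd3a3}.
Only in de82aca's history (ahead): {de82aca, f932950} — 2.
Only in ebbd3a3's history (behind): {} — 0.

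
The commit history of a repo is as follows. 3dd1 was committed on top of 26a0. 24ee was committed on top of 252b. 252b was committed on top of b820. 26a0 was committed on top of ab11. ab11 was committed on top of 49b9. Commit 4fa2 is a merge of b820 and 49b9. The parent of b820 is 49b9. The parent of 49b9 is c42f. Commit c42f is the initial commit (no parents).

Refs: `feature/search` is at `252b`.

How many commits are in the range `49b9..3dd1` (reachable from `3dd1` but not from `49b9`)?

Reachable from 3dd1: {26a0, 3dd1, 49b9, ab11, c42f}.
Reachable from 49b9: {49b9, c42f}.
In 3dd1's history but not 49b9's: {26a0, 3dd1, ab11} — 3 commits.

3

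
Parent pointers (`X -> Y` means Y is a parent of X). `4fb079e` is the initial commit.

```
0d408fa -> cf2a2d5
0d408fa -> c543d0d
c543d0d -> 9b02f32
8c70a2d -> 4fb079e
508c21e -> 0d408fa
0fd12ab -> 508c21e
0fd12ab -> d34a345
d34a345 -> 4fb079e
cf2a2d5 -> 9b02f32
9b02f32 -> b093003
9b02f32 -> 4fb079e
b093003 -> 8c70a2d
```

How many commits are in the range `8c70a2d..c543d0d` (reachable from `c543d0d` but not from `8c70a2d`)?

Reachable from c543d0d: {4fb079e, 8c70a2d, 9b02f32, b093003, c543d0d}.
Reachable from 8c70a2d: {4fb079e, 8c70a2d}.
In c543d0d's history but not 8c70a2d's: {9b02f32, b093003, c543d0d} — 3 commits.

3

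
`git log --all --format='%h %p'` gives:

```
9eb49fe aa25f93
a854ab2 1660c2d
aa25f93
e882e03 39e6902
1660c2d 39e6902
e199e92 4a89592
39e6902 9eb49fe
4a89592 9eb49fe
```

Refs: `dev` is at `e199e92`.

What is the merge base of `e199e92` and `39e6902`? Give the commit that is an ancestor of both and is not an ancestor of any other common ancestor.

Ancestors of e199e92: {4a89592, 9eb49fe, aa25f93, e199e92}.
Ancestors of 39e6902: {39e6902, 9eb49fe, aa25f93}.
Common ancestors: {9eb49fe, aa25f93}.
Among these, 9eb49fe is not an ancestor of any other common ancestor — it is the merge base.

9eb49fe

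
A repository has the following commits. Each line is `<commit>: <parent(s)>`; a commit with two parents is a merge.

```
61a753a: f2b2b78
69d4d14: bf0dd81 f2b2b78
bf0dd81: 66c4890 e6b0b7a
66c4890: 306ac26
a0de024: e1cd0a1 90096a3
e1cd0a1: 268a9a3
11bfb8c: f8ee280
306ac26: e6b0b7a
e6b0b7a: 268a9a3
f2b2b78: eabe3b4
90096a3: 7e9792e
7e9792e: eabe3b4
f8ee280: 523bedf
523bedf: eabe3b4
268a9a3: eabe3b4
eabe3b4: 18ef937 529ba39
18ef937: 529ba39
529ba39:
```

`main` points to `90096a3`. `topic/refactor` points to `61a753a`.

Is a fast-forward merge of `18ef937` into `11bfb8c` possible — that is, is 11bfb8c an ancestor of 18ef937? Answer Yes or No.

A fast-forward from 11bfb8c to 18ef937 is possible iff 11bfb8c is an ancestor of 18ef937.
Ancestors of 18ef937: {18ef937, 529ba39}.
11bfb8c is not among them, so fast-forward is not possible.

No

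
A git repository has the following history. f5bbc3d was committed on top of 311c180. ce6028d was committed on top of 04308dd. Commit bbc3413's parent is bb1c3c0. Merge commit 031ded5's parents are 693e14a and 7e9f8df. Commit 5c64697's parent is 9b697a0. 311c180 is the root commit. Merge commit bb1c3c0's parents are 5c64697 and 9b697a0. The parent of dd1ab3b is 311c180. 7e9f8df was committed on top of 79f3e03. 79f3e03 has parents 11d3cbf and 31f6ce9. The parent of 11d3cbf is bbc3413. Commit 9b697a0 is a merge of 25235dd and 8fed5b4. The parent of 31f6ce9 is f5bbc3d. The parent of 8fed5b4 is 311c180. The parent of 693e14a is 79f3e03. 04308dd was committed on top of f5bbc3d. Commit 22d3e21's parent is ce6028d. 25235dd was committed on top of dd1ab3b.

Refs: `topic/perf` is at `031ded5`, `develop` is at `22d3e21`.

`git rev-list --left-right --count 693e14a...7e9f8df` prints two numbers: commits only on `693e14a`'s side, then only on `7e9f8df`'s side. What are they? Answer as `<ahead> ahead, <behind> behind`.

Reachable from 693e14a: {11d3cbf, 25235dd, 311c180, 31f6ce9, 5c64697, 693e14a, 79f3e03, 8fed5b4, 9b697a0, bb1c3c0, bbc3413, dd1ab3b, f5bbc3d}.
Reachable from 7e9f8df: {11d3cbf, 25235dd, 311c180, 31f6ce9, 5c64697, 79f3e03, 7e9f8df, 8fed5b4, 9b697a0, bb1c3c0, bbc3413, dd1ab3b, f5bbc3d}.
Only in 693e14a's history (ahead): {693e14a} — 1.
Only in 7e9f8df's history (behind): {7e9f8df} — 1.

1 ahead, 1 behind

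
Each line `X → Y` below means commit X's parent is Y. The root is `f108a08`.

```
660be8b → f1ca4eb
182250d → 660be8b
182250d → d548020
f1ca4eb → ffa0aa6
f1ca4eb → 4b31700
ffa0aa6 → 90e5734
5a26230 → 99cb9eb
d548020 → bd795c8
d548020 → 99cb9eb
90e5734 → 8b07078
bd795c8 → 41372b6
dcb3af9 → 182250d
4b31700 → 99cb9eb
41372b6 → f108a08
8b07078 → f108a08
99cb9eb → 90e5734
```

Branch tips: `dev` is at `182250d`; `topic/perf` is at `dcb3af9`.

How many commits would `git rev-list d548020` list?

Walking parent pointers from d548020: reachable set = {41372b6, 8b07078, 90e5734, 99cb9eb, bd795c8, d548020, f108a08}.
That is 7 commits.

7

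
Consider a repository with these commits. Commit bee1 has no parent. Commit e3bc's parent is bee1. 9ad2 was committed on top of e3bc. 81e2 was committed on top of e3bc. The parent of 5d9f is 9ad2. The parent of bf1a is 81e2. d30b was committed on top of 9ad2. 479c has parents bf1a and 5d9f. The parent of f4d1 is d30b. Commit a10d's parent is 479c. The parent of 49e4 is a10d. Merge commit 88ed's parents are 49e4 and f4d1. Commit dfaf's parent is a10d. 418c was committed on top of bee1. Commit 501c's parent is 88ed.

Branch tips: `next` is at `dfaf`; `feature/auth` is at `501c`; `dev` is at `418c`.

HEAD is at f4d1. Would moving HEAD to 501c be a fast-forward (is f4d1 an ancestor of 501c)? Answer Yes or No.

A fast-forward from f4d1 to 501c is possible iff f4d1 is an ancestor of 501c.
Ancestors of 501c: {479c, 49e4, 501c, 5d9f, 81e2, 88ed, 9ad2, a10d, bee1, bf1a, d30b, e3bc, f4d1}.
f4d1 is among them, so fast-forward is possible.

Yes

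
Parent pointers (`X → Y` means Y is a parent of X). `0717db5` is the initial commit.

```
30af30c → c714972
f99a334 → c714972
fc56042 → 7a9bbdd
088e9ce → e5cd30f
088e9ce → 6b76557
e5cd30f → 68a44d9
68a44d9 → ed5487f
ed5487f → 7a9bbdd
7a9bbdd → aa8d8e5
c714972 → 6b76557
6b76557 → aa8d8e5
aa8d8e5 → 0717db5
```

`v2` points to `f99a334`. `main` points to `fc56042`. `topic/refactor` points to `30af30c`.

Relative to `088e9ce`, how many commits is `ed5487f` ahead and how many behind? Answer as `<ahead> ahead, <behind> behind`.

0 ahead, 4 behind

Reachable from ed5487f: {0717db5, 7a9bbdd, aa8d8e5, ed5487f}.
Reachable from 088e9ce: {0717db5, 088e9ce, 68a44d9, 6b76557, 7a9bbdd, aa8d8e5, e5cd30f, ed5487f}.
Only in ed5487f's history (ahead): {} — 0.
Only in 088e9ce's history (behind): {088e9ce, 68a44d9, 6b76557, e5cd30f} — 4.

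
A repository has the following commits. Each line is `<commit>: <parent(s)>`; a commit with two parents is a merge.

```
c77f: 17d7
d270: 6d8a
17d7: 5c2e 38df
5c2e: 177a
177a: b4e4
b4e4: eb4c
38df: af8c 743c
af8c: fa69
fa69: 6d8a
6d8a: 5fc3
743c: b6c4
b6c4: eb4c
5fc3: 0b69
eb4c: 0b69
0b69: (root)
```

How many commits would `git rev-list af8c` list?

Walking parent pointers from af8c: reachable set = {0b69, 5fc3, 6d8a, af8c, fa69}.
That is 5 commits.

5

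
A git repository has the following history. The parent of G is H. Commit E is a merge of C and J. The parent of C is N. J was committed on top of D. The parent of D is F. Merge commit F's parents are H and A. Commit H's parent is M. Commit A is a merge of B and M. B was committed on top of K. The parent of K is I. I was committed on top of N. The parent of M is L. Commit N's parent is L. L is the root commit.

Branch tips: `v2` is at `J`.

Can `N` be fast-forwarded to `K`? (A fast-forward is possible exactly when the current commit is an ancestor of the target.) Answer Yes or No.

Yes

A fast-forward from N to K is possible iff N is an ancestor of K.
Ancestors of K: {I, K, L, N}.
N is among them, so fast-forward is possible.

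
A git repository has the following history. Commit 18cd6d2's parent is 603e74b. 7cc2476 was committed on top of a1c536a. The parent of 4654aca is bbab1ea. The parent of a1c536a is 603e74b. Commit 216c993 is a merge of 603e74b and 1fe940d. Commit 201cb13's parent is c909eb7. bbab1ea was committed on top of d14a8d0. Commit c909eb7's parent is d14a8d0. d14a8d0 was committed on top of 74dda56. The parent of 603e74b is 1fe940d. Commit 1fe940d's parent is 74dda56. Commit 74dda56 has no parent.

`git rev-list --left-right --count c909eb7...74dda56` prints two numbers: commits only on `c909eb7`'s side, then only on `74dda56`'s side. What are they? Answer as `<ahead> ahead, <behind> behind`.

2 ahead, 0 behind

Reachable from c909eb7: {74dda56, c909eb7, d14a8d0}.
Reachable from 74dda56: {74dda56}.
Only in c909eb7's history (ahead): {c909eb7, d14a8d0} — 2.
Only in 74dda56's history (behind): {} — 0.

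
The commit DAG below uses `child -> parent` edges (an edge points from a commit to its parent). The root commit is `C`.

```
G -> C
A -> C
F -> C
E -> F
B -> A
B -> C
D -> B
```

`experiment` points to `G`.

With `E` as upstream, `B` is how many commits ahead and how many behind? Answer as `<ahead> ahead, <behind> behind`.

Reachable from B: {A, B, C}.
Reachable from E: {C, E, F}.
Only in B's history (ahead): {A, B} — 2.
Only in E's history (behind): {E, F} — 2.

2 ahead, 2 behind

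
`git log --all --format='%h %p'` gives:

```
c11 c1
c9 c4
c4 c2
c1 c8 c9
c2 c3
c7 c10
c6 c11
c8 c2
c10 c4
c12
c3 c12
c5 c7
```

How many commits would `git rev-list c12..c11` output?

Reachable from c11: {c1, c11, c12, c2, c3, c4, c8, c9}.
Reachable from c12: {c12}.
In c11's history but not c12's: {c1, c11, c2, c3, c4, c8, c9} — 7 commits.

7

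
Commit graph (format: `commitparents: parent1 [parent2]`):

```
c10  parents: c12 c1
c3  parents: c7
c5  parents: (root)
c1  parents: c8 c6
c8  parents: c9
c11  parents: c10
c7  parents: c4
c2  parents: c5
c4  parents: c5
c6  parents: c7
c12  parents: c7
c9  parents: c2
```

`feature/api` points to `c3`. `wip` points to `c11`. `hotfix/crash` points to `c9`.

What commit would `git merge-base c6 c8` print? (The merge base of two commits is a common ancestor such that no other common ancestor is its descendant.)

c5

Ancestors of c6: {c4, c5, c6, c7}.
Ancestors of c8: {c2, c5, c8, c9}.
Common ancestors: {c5}.
The only common ancestor is c5, so it is the merge base.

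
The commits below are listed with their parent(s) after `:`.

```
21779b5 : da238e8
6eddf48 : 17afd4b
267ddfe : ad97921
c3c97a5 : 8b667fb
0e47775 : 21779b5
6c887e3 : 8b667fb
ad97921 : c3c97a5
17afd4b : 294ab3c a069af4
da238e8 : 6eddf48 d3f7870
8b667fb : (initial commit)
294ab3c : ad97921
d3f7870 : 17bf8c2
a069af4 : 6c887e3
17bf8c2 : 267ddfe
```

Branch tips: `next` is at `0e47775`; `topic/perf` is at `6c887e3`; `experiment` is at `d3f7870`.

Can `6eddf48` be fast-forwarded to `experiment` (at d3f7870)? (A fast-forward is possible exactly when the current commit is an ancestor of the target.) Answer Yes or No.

A fast-forward from 6eddf48 to d3f7870 is possible iff 6eddf48 is an ancestor of d3f7870.
Ancestors of d3f7870: {17bf8c2, 267ddfe, 8b667fb, ad97921, c3c97a5, d3f7870}.
6eddf48 is not among them, so fast-forward is not possible.

No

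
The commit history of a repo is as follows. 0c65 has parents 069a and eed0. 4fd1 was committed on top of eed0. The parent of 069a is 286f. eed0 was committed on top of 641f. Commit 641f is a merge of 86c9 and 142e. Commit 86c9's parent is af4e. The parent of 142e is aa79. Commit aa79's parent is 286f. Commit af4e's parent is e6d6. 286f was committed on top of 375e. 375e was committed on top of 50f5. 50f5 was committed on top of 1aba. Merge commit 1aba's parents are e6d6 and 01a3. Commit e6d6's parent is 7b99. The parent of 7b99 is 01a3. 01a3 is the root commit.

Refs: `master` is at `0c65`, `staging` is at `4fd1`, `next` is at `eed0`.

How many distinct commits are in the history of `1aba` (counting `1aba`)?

Walking parent pointers from 1aba: reachable set = {01a3, 1aba, 7b99, e6d6}.
That is 4 commits.

4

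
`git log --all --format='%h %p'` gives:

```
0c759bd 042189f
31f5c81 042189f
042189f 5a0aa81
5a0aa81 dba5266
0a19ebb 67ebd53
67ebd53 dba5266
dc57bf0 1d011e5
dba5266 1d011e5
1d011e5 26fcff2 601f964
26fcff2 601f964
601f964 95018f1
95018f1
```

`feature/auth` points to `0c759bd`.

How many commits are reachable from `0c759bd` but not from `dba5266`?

Reachable from 0c759bd: {042189f, 0c759bd, 1d011e5, 26fcff2, 5a0aa81, 601f964, 95018f1, dba5266}.
Reachable from dba5266: {1d011e5, 26fcff2, 601f964, 95018f1, dba5266}.
In 0c759bd's history but not dba5266's: {042189f, 0c759bd, 5a0aa81} — 3 commits.

3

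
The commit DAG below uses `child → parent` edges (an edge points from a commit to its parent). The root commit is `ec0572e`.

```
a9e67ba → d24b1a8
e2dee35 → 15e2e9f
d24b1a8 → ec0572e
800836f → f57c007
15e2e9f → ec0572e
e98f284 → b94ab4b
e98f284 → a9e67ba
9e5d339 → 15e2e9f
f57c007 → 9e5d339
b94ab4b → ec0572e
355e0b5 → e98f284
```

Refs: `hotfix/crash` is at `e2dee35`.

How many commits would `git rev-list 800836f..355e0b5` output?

5

Reachable from 355e0b5: {355e0b5, a9e67ba, b94ab4b, d24b1a8, e98f284, ec0572e}.
Reachable from 800836f: {15e2e9f, 800836f, 9e5d339, ec0572e, f57c007}.
In 355e0b5's history but not 800836f's: {355e0b5, a9e67ba, b94ab4b, d24b1a8, e98f284} — 5 commits.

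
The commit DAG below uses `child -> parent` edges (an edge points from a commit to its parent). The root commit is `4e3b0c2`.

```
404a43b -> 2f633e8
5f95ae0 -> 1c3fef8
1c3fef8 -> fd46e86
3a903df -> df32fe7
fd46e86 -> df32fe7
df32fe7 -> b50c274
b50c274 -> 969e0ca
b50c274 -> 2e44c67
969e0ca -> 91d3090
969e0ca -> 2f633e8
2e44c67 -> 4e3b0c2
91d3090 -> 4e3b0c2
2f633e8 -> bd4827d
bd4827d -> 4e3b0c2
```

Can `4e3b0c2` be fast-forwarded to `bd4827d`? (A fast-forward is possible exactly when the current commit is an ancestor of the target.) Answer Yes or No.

Yes

A fast-forward from 4e3b0c2 to bd4827d is possible iff 4e3b0c2 is an ancestor of bd4827d.
Ancestors of bd4827d: {4e3b0c2, bd4827d}.
4e3b0c2 is among them, so fast-forward is possible.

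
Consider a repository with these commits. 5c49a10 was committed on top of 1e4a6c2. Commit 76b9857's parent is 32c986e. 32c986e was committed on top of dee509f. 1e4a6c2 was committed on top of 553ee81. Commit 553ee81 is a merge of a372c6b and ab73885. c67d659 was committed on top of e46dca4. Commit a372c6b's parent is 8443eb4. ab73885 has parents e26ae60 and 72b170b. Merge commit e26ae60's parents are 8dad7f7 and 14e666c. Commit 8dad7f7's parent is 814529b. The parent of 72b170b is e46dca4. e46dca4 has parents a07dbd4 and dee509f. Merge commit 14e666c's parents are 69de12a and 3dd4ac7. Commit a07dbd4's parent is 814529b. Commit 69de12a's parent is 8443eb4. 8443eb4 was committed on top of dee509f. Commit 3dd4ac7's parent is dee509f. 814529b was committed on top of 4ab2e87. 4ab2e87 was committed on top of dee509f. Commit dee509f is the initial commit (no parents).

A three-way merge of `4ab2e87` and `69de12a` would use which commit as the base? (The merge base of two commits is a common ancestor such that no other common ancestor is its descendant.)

dee509f

Ancestors of 4ab2e87: {4ab2e87, dee509f}.
Ancestors of 69de12a: {69de12a, 8443eb4, dee509f}.
Common ancestors: {dee509f}.
The only common ancestor is dee509f, so it is the merge base.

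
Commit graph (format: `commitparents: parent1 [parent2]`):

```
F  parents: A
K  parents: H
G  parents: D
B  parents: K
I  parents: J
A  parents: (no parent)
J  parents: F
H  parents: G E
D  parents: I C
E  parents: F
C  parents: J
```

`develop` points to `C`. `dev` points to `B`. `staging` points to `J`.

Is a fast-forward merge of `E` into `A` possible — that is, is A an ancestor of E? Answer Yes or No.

A fast-forward from A to E is possible iff A is an ancestor of E.
Ancestors of E: {A, E, F}.
A is among them, so fast-forward is possible.

Yes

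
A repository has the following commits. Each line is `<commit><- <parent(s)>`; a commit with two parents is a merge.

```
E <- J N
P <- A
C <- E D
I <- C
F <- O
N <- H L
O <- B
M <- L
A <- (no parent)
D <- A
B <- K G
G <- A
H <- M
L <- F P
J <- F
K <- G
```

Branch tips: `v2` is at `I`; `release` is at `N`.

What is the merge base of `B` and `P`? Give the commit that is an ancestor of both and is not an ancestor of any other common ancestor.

Ancestors of B: {A, B, G, K}.
Ancestors of P: {A, P}.
Common ancestors: {A}.
The only common ancestor is A, so it is the merge base.

A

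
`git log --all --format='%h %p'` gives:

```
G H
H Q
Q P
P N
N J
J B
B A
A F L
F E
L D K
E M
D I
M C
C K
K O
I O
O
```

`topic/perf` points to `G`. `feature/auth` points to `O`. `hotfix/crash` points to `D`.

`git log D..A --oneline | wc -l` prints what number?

Reachable from A: {A, C, D, E, F, I, K, L, M, O}.
Reachable from D: {D, I, O}.
In A's history but not D's: {A, C, E, F, K, L, M} — 7 commits.

7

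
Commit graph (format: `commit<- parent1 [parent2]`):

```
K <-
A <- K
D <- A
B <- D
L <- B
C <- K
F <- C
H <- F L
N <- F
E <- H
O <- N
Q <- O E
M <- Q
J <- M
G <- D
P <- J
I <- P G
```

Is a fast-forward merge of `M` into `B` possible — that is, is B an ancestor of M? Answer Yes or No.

A fast-forward from B to M is possible iff B is an ancestor of M.
Ancestors of M: {A, B, C, D, E, F, H, K, L, M, N, O, Q}.
B is among them, so fast-forward is possible.

Yes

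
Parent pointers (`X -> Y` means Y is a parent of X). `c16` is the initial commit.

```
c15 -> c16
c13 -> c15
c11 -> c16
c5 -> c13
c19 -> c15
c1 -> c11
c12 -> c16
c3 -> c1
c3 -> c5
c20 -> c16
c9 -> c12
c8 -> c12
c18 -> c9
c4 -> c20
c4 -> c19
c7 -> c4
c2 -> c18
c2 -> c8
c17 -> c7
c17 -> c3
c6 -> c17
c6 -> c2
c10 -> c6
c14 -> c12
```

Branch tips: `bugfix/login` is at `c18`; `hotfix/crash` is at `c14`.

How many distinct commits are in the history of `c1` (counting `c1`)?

Walking parent pointers from c1: reachable set = {c1, c11, c16}.
That is 3 commits.

3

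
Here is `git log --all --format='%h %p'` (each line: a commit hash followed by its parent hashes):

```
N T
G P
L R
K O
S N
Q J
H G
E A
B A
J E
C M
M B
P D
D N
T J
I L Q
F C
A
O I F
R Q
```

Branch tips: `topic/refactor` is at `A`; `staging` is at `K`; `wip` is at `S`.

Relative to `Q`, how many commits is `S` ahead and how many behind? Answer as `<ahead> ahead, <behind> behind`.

3 ahead, 1 behind

Reachable from S: {A, E, J, N, S, T}.
Reachable from Q: {A, E, J, Q}.
Only in S's history (ahead): {N, S, T} — 3.
Only in Q's history (behind): {Q} — 1.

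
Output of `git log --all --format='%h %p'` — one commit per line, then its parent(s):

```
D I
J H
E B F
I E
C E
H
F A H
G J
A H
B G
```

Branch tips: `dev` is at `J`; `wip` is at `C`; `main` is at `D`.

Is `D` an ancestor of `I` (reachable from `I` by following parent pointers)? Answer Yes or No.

No

Ancestors of I: {A, B, E, F, G, H, I, J}.
D is not in that set, so it is not an ancestor of I.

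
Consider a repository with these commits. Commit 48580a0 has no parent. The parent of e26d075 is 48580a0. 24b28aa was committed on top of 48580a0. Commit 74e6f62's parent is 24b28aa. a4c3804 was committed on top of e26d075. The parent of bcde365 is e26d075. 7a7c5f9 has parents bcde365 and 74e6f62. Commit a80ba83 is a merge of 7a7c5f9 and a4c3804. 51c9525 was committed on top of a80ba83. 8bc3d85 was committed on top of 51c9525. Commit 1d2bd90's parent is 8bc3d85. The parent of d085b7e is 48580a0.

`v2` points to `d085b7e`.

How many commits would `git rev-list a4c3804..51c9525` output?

6

Reachable from 51c9525: {24b28aa, 48580a0, 51c9525, 74e6f62, 7a7c5f9, a4c3804, a80ba83, bcde365, e26d075}.
Reachable from a4c3804: {48580a0, a4c3804, e26d075}.
In 51c9525's history but not a4c3804's: {24b28aa, 51c9525, 74e6f62, 7a7c5f9, a80ba83, bcde365} — 6 commits.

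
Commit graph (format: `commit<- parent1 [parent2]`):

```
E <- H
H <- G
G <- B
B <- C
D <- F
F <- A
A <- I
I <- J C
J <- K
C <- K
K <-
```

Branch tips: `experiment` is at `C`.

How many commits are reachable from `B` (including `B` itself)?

Walking parent pointers from B: reachable set = {B, C, K}.
That is 3 commits.

3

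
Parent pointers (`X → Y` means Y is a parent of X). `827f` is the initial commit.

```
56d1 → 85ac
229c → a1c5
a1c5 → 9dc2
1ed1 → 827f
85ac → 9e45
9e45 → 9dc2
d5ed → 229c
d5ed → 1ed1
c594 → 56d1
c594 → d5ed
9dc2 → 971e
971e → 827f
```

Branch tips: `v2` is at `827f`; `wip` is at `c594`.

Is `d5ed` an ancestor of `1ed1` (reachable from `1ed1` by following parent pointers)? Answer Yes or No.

Ancestors of 1ed1: {1ed1, 827f}.
d5ed is not in that set, so it is not an ancestor of 1ed1.

No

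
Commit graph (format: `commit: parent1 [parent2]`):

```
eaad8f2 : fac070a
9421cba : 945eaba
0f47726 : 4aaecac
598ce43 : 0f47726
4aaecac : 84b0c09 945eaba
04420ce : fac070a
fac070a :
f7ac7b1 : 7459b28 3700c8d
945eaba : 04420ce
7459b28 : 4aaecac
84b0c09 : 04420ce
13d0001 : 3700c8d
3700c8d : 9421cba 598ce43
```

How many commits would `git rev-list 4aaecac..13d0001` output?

Reachable from 13d0001: {04420ce, 0f47726, 13d0001, 3700c8d, 4aaecac, 598ce43, 84b0c09, 9421cba, 945eaba, fac070a}.
Reachable from 4aaecac: {04420ce, 4aaecac, 84b0c09, 945eaba, fac070a}.
In 13d0001's history but not 4aaecac's: {0f47726, 13d0001, 3700c8d, 598ce43, 9421cba} — 5 commits.

5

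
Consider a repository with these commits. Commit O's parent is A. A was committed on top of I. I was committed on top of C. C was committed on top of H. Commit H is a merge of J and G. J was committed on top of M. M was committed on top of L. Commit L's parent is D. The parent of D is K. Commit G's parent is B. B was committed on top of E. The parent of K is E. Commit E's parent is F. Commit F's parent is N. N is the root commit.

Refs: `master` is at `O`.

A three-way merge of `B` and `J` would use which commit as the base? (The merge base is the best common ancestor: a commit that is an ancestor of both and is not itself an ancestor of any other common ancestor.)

Ancestors of B: {B, E, F, N}.
Ancestors of J: {D, E, F, J, K, L, M, N}.
Common ancestors: {E, F, N}.
Among these, E is not an ancestor of any other common ancestor — it is the merge base.

E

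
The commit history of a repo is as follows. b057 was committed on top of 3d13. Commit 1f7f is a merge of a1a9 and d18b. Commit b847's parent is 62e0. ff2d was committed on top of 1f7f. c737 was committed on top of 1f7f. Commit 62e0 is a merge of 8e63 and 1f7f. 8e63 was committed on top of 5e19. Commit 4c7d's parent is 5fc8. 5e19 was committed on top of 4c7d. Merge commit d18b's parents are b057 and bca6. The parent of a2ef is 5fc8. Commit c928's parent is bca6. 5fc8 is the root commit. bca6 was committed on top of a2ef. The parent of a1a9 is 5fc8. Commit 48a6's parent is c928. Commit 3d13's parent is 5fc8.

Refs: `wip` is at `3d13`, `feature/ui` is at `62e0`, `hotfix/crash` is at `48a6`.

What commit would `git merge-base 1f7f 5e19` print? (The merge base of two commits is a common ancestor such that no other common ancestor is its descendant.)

5fc8

Ancestors of 1f7f: {1f7f, 3d13, 5fc8, a1a9, a2ef, b057, bca6, d18b}.
Ancestors of 5e19: {4c7d, 5e19, 5fc8}.
Common ancestors: {5fc8}.
The only common ancestor is 5fc8, so it is the merge base.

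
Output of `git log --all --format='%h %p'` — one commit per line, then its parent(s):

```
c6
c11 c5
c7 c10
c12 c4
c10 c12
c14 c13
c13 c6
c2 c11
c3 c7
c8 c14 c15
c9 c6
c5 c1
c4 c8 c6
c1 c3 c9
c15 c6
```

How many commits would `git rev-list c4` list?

6

Walking parent pointers from c4: reachable set = {c13, c14, c15, c4, c6, c8}.
That is 6 commits.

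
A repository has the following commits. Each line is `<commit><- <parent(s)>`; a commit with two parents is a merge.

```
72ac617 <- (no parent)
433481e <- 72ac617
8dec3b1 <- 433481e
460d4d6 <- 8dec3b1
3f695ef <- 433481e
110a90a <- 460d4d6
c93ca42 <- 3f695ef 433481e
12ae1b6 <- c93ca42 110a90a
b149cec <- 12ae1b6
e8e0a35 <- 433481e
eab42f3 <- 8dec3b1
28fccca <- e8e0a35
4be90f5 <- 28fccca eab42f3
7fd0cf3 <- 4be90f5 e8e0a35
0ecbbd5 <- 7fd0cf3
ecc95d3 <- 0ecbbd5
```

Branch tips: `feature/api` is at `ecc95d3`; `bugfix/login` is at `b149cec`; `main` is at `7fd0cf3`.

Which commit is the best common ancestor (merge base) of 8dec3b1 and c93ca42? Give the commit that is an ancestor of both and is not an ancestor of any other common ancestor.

433481e

Ancestors of 8dec3b1: {433481e, 72ac617, 8dec3b1}.
Ancestors of c93ca42: {3f695ef, 433481e, 72ac617, c93ca42}.
Common ancestors: {433481e, 72ac617}.
Among these, 433481e is not an ancestor of any other common ancestor — it is the merge base.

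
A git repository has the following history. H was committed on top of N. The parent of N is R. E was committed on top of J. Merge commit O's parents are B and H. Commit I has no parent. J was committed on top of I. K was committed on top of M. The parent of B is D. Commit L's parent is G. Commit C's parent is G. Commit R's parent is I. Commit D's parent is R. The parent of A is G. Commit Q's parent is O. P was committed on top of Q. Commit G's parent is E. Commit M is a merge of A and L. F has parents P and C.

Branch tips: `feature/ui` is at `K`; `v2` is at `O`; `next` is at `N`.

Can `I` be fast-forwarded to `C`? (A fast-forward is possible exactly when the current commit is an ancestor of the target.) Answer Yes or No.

A fast-forward from I to C is possible iff I is an ancestor of C.
Ancestors of C: {C, E, G, I, J}.
I is among them, so fast-forward is possible.

Yes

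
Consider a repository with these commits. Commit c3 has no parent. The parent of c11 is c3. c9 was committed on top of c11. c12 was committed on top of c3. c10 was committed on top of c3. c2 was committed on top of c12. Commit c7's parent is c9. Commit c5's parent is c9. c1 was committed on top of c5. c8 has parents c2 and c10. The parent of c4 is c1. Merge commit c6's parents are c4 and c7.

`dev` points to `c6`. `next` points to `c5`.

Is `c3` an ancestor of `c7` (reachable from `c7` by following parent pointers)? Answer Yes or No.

Ancestors of c7 (commits reachable by following parents): {c11, c3, c7, c9}.
c3 is in that set, so it is an ancestor of c7.

Yes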